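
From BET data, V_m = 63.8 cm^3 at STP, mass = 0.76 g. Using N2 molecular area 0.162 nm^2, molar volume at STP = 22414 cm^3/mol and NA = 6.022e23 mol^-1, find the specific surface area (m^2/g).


Number of moles in monolayer = V_m / 22414 = 63.8 / 22414 = 0.00284644
Number of molecules = moles * NA = 0.00284644 * 6.022e23
SA = molecules * sigma / mass
SA = (63.8 / 22414) * 6.022e23 * 0.162e-18 / 0.76
SA = 365.4 m^2/g

365.4


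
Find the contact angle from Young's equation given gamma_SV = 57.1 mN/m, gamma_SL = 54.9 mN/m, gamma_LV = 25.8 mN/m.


cos(theta) = (gamma_SV - gamma_SL) / gamma_LV
cos(theta) = (57.1 - 54.9) / 25.8
cos(theta) = 0.085271
theta = arccos(0.085271) = 85.11 degrees

85.11


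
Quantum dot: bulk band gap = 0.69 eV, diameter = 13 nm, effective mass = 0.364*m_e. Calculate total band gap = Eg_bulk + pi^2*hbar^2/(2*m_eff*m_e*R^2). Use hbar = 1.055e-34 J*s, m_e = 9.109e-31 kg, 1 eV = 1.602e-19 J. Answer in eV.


Radius R = 13/2 nm = 6.5e-09 m
Confinement energy dE = pi^2 * hbar^2 / (2 * m_eff * m_e * R^2)
dE = pi^2 * (1.055e-34)^2 / (2 * 0.364 * 9.109e-31 * (6.5e-09)^2) J, divided by 1.602e-19 J/eV
dE = 0.0245 eV
Total band gap = E_g(bulk) + dE = 0.69 + 0.0245 = 0.7145 eV

0.7145


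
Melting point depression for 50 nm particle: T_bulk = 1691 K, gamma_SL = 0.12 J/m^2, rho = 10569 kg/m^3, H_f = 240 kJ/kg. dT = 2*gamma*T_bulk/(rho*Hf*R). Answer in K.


Radius R = 50/2 = 25 nm = 2.5e-08 m
Convert H_f = 240 kJ/kg = 240000 J/kg
dT = 2 * gamma_SL * T_bulk / (rho * H_f * R)
dT = 2 * 0.12 * 1691 / (10569 * 240000 * 2.5e-08)
dT = 6.4 K

6.4


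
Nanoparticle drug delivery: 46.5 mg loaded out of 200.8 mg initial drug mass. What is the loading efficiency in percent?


Drug loading efficiency = (drug loaded / drug initial) * 100
DLE = 46.5 / 200.8 * 100
DLE = 0.2316 * 100
DLE = 23.16%

23.16


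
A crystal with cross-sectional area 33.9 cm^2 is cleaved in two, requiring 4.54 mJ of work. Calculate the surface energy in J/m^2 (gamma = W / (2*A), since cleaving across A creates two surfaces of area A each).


Convert: A = 33.9 cm^2 = 0.00339 m^2, W = 4.54 mJ = 0.00454 J
Cleaving exposes two faces of area A, so total new surface = 2*A and gamma = W / (2*A)
gamma = 0.00454 / (2 * 0.00339)
gamma = 0.67 J/m^2

0.67


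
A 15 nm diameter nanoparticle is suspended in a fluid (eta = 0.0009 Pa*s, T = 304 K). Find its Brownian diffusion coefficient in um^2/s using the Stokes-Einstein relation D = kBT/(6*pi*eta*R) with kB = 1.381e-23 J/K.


Radius R = 15/2 = 7.5 nm = 7.5e-09 m
D = kB*T / (6*pi*eta*R)
D = 1.381e-23 * 304 / (6 * pi * 0.0009 * 7.5e-09)
D = 3.29961e-11 m^2/s = 32.996 um^2/s

32.996


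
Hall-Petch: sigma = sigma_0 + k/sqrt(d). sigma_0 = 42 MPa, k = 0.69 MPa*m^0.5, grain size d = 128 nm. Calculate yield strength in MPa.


d = 128 nm = 1.28e-07 m
sqrt(d) = 0.0003577709
Hall-Petch contribution = k / sqrt(d) = 0.69 / 0.0003577709 = 1928.6 MPa
sigma = sigma_0 + k/sqrt(d) = 42 + 1928.6 = 1970.6 MPa

1970.6


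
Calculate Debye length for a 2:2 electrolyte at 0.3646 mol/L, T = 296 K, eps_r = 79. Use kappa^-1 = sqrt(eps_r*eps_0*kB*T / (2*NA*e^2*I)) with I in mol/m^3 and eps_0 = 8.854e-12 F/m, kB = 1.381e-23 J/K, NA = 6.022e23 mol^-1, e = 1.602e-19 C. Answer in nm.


Ionic strength I = 0.3646 * 2^2 * 1000 = 1458.4 mol/m^3
kappa^-1 = sqrt(79 * 8.854e-12 * 1.381e-23 * 296 / (2 * 6.022e23 * (1.602e-19)^2 * 1458.4))
kappa^-1 = 0.252 nm

0.252


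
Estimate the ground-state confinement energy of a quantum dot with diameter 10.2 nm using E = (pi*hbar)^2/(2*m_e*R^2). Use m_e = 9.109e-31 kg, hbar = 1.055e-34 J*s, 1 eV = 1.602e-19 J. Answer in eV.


Radius R = 10.2/2 = 5.1 nm = 5.1e-09 m
E = (pi * 1.055e-34)^2 / (2 * 9.109e-31 * (5.1e-09)^2)
E(J) = 2.31827e-21
E = E(J) / 1.602e-19 = 0.0145 eV

0.0145


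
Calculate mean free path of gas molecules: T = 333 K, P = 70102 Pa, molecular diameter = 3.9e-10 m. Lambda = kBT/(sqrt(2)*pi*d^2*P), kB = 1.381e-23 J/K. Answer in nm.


Mean free path: lambda = kB*T / (sqrt(2) * pi * d^2 * P)
lambda = 1.381e-23 * 333 / (sqrt(2) * pi * (3.9e-10)^2 * 70102)
lambda = 9.70763e-08 m
lambda = 97.08 nm

97.08


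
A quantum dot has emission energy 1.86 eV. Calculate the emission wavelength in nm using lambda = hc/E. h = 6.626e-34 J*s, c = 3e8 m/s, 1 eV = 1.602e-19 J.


Convert energy: E = 1.86 eV = 1.86 * 1.602e-19 = 2.97972e-19 J
lambda = h*c / E = 6.626e-34 * 3e8 / 2.97972e-19
lambda = 6.6711e-07 m = 667.1 nm

667.1


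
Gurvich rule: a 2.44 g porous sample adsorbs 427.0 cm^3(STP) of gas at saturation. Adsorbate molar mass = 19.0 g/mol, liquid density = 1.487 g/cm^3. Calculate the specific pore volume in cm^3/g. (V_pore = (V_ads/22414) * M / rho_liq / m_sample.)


Moles adsorbed n = V_ads / 22414 = 427.0 / 22414 = 1.905059e-02 mol
Liquid volume V_liq = n * M / rho_liq = 1.905059e-02 * 19.0 / 1.487 = 0.24342 cm^3
Specific pore volume V_pore = V_liq / m_sample = 0.24342 / 2.44
V_pore = 0.0998 cm^3/g

0.0998


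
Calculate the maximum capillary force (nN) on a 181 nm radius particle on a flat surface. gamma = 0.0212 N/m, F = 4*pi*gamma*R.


Convert radius: R = 181 nm = 1.81e-07 m
F = 4 * pi * gamma * R
F = 4 * pi * 0.0212 * 1.81e-07
F = 4.82197e-08 N = 48.2197 nN

48.2197


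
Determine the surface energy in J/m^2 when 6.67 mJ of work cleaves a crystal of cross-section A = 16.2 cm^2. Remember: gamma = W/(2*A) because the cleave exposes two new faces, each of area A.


Convert: A = 16.2 cm^2 = 0.00162 m^2, W = 6.67 mJ = 0.00667 J
Cleaving exposes two faces of area A, so total new surface = 2*A and gamma = W / (2*A)
gamma = 0.00667 / (2 * 0.00162)
gamma = 2.059 J/m^2

2.059


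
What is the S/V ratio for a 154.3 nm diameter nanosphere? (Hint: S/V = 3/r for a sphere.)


Radius r = 154.3/2 = 77.15 nm
S/V = 3 / r = 3 / 77.15
S/V = 0.0389 nm^-1

0.0389


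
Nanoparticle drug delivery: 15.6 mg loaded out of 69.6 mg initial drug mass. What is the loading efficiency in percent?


Drug loading efficiency = (drug loaded / drug initial) * 100
DLE = 15.6 / 69.6 * 100
DLE = 0.2241 * 100
DLE = 22.41%

22.41


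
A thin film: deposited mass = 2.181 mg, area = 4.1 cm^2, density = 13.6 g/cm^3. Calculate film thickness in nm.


Convert: m = 2.181 mg = 2.1810e-06 kg, A = 4.1 cm^2 = 4.1000e-04 m^2, rho = 13.6 g/cm^3 = 13600 kg/m^3
t = m / (A * rho)
t = 2.1810e-06 / (4.1000e-04 * 13600)
t = 3.9114e-07 m = 391.1 nm

391.1


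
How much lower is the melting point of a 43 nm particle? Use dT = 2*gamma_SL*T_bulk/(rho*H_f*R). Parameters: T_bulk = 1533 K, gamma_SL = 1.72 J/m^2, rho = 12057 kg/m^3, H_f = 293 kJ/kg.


Radius R = 43/2 = 21.5 nm = 2.15e-08 m
Convert H_f = 293 kJ/kg = 293000 J/kg
dT = 2 * gamma_SL * T_bulk / (rho * H_f * R)
dT = 2 * 1.72 * 1533 / (12057 * 293000 * 2.15e-08)
dT = 69.4 K

69.4


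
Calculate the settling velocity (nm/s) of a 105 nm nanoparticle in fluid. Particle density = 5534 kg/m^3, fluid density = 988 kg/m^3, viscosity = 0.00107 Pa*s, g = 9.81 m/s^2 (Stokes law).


Radius R = 105/2 nm = 5.25e-08 m
Density difference = 5534 - 988 = 4546 kg/m^3
v = 2 * R^2 * (rho_p - rho_f) * g / (9 * eta)
v = 2 * (5.25e-08)^2 * 4546 * 9.81 / (9 * 0.00107)
v = 2.55282e-08 m/s = 25.5282 nm/s

25.5282


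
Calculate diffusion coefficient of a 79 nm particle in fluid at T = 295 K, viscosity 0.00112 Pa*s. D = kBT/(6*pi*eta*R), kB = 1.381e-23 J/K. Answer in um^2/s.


Radius R = 79/2 = 39.5 nm = 3.95e-08 m
D = kB*T / (6*pi*eta*R)
D = 1.381e-23 * 295 / (6 * pi * 0.00112 * 3.95e-08)
D = 4.88539e-12 m^2/s = 4.885 um^2/s

4.885


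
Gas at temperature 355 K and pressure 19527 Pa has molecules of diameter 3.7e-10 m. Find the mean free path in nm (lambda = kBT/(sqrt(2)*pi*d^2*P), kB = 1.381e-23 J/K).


Mean free path: lambda = kB*T / (sqrt(2) * pi * d^2 * P)
lambda = 1.381e-23 * 355 / (sqrt(2) * pi * (3.7e-10)^2 * 19527)
lambda = 4.1278e-07 m
lambda = 412.78 nm

412.78


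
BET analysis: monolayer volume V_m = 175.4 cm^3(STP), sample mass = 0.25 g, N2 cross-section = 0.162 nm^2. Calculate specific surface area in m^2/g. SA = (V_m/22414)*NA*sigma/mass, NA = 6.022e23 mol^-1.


Number of moles in monolayer = V_m / 22414 = 175.4 / 22414 = 0.00782547
Number of molecules = moles * NA = 0.00782547 * 6.022e23
SA = molecules * sigma / mass
SA = (175.4 / 22414) * 6.022e23 * 0.162e-18 / 0.25
SA = 3053.7 m^2/g

3053.7


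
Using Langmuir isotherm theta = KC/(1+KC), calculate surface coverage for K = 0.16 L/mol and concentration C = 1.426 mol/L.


Langmuir isotherm: theta = K*C / (1 + K*C)
K*C = 0.16 * 1.426 = 0.22816
theta = 0.22816 / (1 + 0.22816) = 0.22816 / 1.22816
theta = 0.1858

0.1858


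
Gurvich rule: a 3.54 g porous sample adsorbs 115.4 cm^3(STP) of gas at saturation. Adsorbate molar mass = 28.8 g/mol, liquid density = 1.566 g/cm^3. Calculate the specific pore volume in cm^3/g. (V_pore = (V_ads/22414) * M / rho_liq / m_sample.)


Moles adsorbed n = V_ads / 22414 = 115.4 / 22414 = 5.148568e-03 mol
Liquid volume V_liq = n * M / rho_liq = 5.148568e-03 * 28.8 / 1.566 = 0.09469 cm^3
Specific pore volume V_pore = V_liq / m_sample = 0.09469 / 3.54
V_pore = 0.0267 cm^3/g

0.0267


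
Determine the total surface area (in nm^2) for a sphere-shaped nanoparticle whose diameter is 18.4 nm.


Radius r = 18.4/2 = 9.2 nm
Surface area SA = 4 * pi * r^2
SA = 4 * pi * (9.2)^2
SA = 1063.62 nm^2

1063.62


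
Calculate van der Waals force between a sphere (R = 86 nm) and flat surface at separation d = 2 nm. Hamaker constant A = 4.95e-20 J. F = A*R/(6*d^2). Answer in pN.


Convert to SI: R = 86 nm = 8.6e-08 m, d = 2 nm = 2e-09 m
F = A * R / (6 * d^2)
F = 4.95e-20 * 8.6e-08 / (6 * (2e-09)^2)
F = 1.77375e-10 N = 177.375 pN

177.375


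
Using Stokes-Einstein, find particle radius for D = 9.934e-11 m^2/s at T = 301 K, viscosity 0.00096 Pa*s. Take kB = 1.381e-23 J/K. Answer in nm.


Stokes-Einstein: R = kB*T / (6*pi*eta*D)
R = 1.381e-23 * 301 / (6 * pi * 0.00096 * 9.934e-11)
R = 2.3124e-09 m = 2.31 nm

2.31


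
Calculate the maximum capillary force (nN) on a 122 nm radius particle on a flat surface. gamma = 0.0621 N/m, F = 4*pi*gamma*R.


Convert radius: R = 122 nm = 1.22e-07 m
F = 4 * pi * gamma * R
F = 4 * pi * 0.0621 * 1.22e-07
F = 9.52053e-08 N = 95.2053 nN

95.2053


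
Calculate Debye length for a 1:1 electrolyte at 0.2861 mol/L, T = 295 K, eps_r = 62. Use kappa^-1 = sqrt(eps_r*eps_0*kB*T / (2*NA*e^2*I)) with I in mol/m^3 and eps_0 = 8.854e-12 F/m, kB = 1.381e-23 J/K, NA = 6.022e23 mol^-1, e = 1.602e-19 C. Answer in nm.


Ionic strength I = 0.2861 * 1^2 * 1000 = 286.1 mol/m^3
kappa^-1 = sqrt(62 * 8.854e-12 * 1.381e-23 * 295 / (2 * 6.022e23 * (1.602e-19)^2 * 286.1))
kappa^-1 = 0.503 nm

0.503


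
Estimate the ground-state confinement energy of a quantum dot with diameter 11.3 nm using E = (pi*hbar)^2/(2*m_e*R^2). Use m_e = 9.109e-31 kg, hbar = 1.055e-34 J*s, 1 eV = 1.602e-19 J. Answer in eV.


Radius R = 11.3/2 = 5.65 nm = 5.65e-09 m
E = (pi * 1.055e-34)^2 / (2 * 9.109e-31 * (5.65e-09)^2)
E(J) = 1.88889e-21
E = E(J) / 1.602e-19 = 0.0118 eV

0.0118


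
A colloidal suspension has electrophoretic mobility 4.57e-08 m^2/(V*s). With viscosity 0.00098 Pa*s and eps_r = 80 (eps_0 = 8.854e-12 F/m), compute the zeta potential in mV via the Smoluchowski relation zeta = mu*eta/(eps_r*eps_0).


Smoluchowski equation: zeta = mu * eta / (eps_r * eps_0)
zeta = 4.57e-08 * 0.00098 / (80 * 8.854e-12)
zeta = 0.063228 V = 63.23 mV

63.23


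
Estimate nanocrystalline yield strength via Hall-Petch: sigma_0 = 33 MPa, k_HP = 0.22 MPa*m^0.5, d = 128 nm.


d = 128 nm = 1.28e-07 m
sqrt(d) = 0.0003577709
Hall-Petch contribution = k / sqrt(d) = 0.22 / 0.0003577709 = 614.9 MPa
sigma = sigma_0 + k/sqrt(d) = 33 + 614.9 = 647.9 MPa

647.9


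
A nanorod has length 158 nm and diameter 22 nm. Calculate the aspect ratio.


Aspect ratio AR = length / diameter
AR = 158 / 22
AR = 7.18

7.18


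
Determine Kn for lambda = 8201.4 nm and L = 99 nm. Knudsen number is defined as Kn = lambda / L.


Knudsen number Kn = lambda / L
Kn = 8201.4 / 99
Kn = 82.8424

82.8424


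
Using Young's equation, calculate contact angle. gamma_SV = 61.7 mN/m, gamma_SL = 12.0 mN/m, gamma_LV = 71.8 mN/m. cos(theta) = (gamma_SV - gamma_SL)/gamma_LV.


cos(theta) = (gamma_SV - gamma_SL) / gamma_LV
cos(theta) = (61.7 - 12.0) / 71.8
cos(theta) = 0.692201
theta = arccos(0.692201) = 46.2 degrees

46.2


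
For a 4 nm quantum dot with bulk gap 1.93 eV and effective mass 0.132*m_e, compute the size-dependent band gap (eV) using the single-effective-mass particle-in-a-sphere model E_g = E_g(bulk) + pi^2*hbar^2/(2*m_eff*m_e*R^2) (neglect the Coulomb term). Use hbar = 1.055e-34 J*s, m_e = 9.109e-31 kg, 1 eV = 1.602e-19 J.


Radius R = 4/2 nm = 2e-09 m
Confinement energy dE = pi^2 * hbar^2 / (2 * m_eff * m_e * R^2)
dE = pi^2 * (1.055e-34)^2 / (2 * 0.132 * 9.109e-31 * (2e-09)^2) J, divided by 1.602e-19 J/eV
dE = 0.7129 eV
Total band gap = E_g(bulk) + dE = 1.93 + 0.7129 = 2.6429 eV

2.6429


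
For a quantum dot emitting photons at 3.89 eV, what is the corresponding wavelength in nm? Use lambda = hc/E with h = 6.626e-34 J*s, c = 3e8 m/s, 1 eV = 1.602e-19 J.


Convert energy: E = 3.89 eV = 3.89 * 1.602e-19 = 6.23178e-19 J
lambda = h*c / E = 6.626e-34 * 3e8 / 6.23178e-19
lambda = 3.18978e-07 m = 319.0 nm

319.0


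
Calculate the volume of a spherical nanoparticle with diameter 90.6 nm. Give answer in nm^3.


Radius r = 90.6/2 = 45.3 nm
Volume V = (4/3) * pi * r^3
V = (4/3) * pi * (45.3)^3
V = 389388.58 nm^3

389388.58


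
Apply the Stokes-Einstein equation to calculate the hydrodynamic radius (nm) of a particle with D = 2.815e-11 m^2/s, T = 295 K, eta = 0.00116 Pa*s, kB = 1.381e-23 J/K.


Stokes-Einstein: R = kB*T / (6*pi*eta*D)
R = 1.381e-23 * 295 / (6 * pi * 0.00116 * 2.815e-11)
R = 6.61878e-09 m = 6.62 nm

6.62


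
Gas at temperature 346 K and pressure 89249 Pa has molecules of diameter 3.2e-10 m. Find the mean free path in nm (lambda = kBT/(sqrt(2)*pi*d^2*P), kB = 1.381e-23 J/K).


Mean free path: lambda = kB*T / (sqrt(2) * pi * d^2 * P)
lambda = 1.381e-23 * 346 / (sqrt(2) * pi * (3.2e-10)^2 * 89249)
lambda = 1.1768e-07 m
lambda = 117.68 nm

117.68


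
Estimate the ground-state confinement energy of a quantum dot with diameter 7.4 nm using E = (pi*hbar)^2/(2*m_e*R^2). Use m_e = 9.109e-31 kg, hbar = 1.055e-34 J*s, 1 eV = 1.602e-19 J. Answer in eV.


Radius R = 7.4/2 = 3.7 nm = 3.7e-09 m
E = (pi * 1.055e-34)^2 / (2 * 9.109e-31 * (3.7e-09)^2)
E(J) = 4.40454e-21
E = E(J) / 1.602e-19 = 0.0275 eV

0.0275


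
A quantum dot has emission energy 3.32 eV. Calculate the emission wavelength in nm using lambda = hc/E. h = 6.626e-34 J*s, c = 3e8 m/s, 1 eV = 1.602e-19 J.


Convert energy: E = 3.32 eV = 3.32 * 1.602e-19 = 5.31864e-19 J
lambda = h*c / E = 6.626e-34 * 3e8 / 5.31864e-19
lambda = 3.73742e-07 m = 373.7 nm

373.7


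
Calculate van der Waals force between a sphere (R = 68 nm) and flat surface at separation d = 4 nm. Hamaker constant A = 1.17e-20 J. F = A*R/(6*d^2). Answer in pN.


Convert to SI: R = 68 nm = 6.8e-08 m, d = 4 nm = 4e-09 m
F = A * R / (6 * d^2)
F = 1.17e-20 * 6.8e-08 / (6 * (4e-09)^2)
F = 8.2875e-12 N = 8.287 pN

8.287


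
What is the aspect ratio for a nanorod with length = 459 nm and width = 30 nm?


Aspect ratio AR = length / diameter
AR = 459 / 30
AR = 15.3

15.3


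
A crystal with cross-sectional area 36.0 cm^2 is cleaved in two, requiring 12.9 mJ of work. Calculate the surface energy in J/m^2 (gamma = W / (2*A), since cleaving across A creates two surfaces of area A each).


Convert: A = 36.0 cm^2 = 0.0036 m^2, W = 12.9 mJ = 0.0129 J
Cleaving exposes two faces of area A, so total new surface = 2*A and gamma = W / (2*A)
gamma = 0.0129 / (2 * 0.0036)
gamma = 1.792 J/m^2

1.792


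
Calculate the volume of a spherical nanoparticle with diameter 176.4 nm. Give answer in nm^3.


Radius r = 176.4/2 = 88.2 nm
Volume V = (4/3) * pi * r^3
V = (4/3) * pi * (88.2)^3
V = 2874050.3 nm^3

2874050.3


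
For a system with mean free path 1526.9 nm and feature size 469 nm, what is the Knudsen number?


Knudsen number Kn = lambda / L
Kn = 1526.9 / 469
Kn = 3.2557

3.2557


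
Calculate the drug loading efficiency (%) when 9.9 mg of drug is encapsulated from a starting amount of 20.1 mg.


Drug loading efficiency = (drug loaded / drug initial) * 100
DLE = 9.9 / 20.1 * 100
DLE = 0.4925 * 100
DLE = 49.25%

49.25


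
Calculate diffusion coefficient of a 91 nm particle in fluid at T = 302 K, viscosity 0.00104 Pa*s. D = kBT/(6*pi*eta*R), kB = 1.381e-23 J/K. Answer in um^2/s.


Radius R = 91/2 = 45.5 nm = 4.55e-08 m
D = kB*T / (6*pi*eta*R)
D = 1.381e-23 * 302 / (6 * pi * 0.00104 * 4.55e-08)
D = 4.67579e-12 m^2/s = 4.676 um^2/s

4.676


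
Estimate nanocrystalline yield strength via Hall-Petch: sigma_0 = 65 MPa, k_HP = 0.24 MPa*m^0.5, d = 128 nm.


d = 128 nm = 1.28e-07 m
sqrt(d) = 0.0003577709
Hall-Petch contribution = k / sqrt(d) = 0.24 / 0.0003577709 = 670.8 MPa
sigma = sigma_0 + k/sqrt(d) = 65 + 670.8 = 735.8 MPa

735.8


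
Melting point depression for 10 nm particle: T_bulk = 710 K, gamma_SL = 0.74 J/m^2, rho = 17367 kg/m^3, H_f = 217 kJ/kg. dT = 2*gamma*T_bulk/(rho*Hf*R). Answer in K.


Radius R = 10/2 = 5 nm = 5e-09 m
Convert H_f = 217 kJ/kg = 217000 J/kg
dT = 2 * gamma_SL * T_bulk / (rho * H_f * R)
dT = 2 * 0.74 * 710 / (17367 * 217000 * 5e-09)
dT = 55.8 K

55.8


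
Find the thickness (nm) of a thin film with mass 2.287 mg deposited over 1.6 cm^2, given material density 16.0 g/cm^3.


Convert: m = 2.287 mg = 2.2870e-06 kg, A = 1.6 cm^2 = 1.6000e-04 m^2, rho = 16.0 g/cm^3 = 16000 kg/m^3
t = m / (A * rho)
t = 2.2870e-06 / (1.6000e-04 * 16000)
t = 8.9336e-07 m = 893.4 nm

893.4


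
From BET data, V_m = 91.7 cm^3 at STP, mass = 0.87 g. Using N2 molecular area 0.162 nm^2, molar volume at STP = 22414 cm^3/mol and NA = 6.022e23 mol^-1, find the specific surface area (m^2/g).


Number of moles in monolayer = V_m / 22414 = 91.7 / 22414 = 0.00409119
Number of molecules = moles * NA = 0.00409119 * 6.022e23
SA = molecules * sigma / mass
SA = (91.7 / 22414) * 6.022e23 * 0.162e-18 / 0.87
SA = 458.8 m^2/g

458.8


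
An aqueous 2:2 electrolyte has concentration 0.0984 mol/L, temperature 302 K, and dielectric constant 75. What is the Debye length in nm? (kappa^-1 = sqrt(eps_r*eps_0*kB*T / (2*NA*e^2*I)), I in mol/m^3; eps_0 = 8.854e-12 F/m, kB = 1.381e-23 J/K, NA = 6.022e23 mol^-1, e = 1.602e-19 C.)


Ionic strength I = 0.0984 * 2^2 * 1000 = 393.6 mol/m^3
kappa^-1 = sqrt(75 * 8.854e-12 * 1.381e-23 * 302 / (2 * 6.022e23 * (1.602e-19)^2 * 393.6))
kappa^-1 = 0.477 nm

0.477


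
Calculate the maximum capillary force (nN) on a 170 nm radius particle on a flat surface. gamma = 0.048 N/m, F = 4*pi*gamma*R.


Convert radius: R = 170 nm = 1.7e-07 m
F = 4 * pi * gamma * R
F = 4 * pi * 0.048 * 1.7e-07
F = 1.02542e-07 N = 102.5416 nN

102.5416


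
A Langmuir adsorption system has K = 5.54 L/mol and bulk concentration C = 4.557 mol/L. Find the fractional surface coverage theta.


Langmuir isotherm: theta = K*C / (1 + K*C)
K*C = 5.54 * 4.557 = 25.24578
theta = 25.24578 / (1 + 25.24578) = 25.24578 / 26.24578
theta = 0.9619

0.9619


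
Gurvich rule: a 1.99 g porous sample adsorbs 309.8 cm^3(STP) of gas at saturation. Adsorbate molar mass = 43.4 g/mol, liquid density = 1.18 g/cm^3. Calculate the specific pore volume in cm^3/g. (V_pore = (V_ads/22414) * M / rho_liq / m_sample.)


Moles adsorbed n = V_ads / 22414 = 309.8 / 22414 = 1.382172e-02 mol
Liquid volume V_liq = n * M / rho_liq = 1.382172e-02 * 43.4 / 1.18 = 0.50836 cm^3
Specific pore volume V_pore = V_liq / m_sample = 0.50836 / 1.99
V_pore = 0.2555 cm^3/g

0.2555


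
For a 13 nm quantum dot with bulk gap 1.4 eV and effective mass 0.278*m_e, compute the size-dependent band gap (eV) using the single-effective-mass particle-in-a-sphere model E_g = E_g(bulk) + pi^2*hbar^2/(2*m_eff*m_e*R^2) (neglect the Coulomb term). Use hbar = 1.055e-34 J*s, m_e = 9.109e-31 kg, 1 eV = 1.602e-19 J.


Radius R = 13/2 nm = 6.5e-09 m
Confinement energy dE = pi^2 * hbar^2 / (2 * m_eff * m_e * R^2)
dE = pi^2 * (1.055e-34)^2 / (2 * 0.278 * 9.109e-31 * (6.5e-09)^2) J, divided by 1.602e-19 J/eV
dE = 0.032 eV
Total band gap = E_g(bulk) + dE = 1.4 + 0.032 = 1.432 eV

1.432


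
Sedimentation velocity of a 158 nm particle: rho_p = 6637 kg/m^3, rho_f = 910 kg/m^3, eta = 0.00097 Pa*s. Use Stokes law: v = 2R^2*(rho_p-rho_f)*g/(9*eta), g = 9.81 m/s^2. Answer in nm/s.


Radius R = 158/2 nm = 7.9e-08 m
Density difference = 6637 - 910 = 5727 kg/m^3
v = 2 * R^2 * (rho_p - rho_f) * g / (9 * eta)
v = 2 * (7.9e-08)^2 * 5727 * 9.81 / (9 * 0.00097)
v = 8.03278e-08 m/s = 80.3278 nm/s

80.3278


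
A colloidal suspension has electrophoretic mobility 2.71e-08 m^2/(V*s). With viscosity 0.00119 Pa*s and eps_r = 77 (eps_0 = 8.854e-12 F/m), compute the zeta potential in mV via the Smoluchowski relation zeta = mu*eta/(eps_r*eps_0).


Smoluchowski equation: zeta = mu * eta / (eps_r * eps_0)
zeta = 2.71e-08 * 0.00119 / (77 * 8.854e-12)
zeta = 0.047303 V = 47.3 mV

47.3


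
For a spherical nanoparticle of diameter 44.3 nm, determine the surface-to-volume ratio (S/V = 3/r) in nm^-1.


Radius r = 44.3/2 = 22.15 nm
S/V = 3 / r = 3 / 22.15
S/V = 0.1354 nm^-1

0.1354


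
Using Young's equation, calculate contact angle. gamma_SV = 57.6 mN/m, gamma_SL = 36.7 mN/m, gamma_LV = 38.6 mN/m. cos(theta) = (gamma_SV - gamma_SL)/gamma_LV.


cos(theta) = (gamma_SV - gamma_SL) / gamma_LV
cos(theta) = (57.6 - 36.7) / 38.6
cos(theta) = 0.541451
theta = arccos(0.541451) = 57.22 degrees

57.22


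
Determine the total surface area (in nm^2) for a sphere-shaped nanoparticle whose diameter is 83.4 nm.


Radius r = 83.4/2 = 41.7 nm
Surface area SA = 4 * pi * r^2
SA = 4 * pi * (41.7)^2
SA = 21851.54 nm^2

21851.54


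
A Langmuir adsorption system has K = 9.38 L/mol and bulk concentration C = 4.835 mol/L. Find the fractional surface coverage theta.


Langmuir isotherm: theta = K*C / (1 + K*C)
K*C = 9.38 * 4.835 = 45.3523
theta = 45.3523 / (1 + 45.3523) = 45.3523 / 46.3523
theta = 0.9784

0.9784


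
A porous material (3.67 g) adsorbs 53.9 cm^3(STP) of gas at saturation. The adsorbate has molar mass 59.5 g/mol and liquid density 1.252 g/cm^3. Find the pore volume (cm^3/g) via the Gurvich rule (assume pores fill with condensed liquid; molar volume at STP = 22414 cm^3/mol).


Moles adsorbed n = V_ads / 22414 = 53.9 / 22414 = 2.404747e-03 mol
Liquid volume V_liq = n * M / rho_liq = 2.404747e-03 * 59.5 / 1.252 = 0.11428 cm^3
Specific pore volume V_pore = V_liq / m_sample = 0.11428 / 3.67
V_pore = 0.0311 cm^3/g

0.0311


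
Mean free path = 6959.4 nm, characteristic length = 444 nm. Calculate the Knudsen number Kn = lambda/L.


Knudsen number Kn = lambda / L
Kn = 6959.4 / 444
Kn = 15.6743

15.6743


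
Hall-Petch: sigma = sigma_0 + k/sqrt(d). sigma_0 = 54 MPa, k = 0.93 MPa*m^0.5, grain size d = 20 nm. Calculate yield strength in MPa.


d = 20 nm = 2e-08 m
sqrt(d) = 0.0001414214
Hall-Petch contribution = k / sqrt(d) = 0.93 / 0.0001414214 = 6576.1 MPa
sigma = sigma_0 + k/sqrt(d) = 54 + 6576.1 = 6630.1 MPa

6630.1


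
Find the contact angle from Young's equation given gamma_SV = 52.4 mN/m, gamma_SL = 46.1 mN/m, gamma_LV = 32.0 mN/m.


cos(theta) = (gamma_SV - gamma_SL) / gamma_LV
cos(theta) = (52.4 - 46.1) / 32.0
cos(theta) = 0.196875
theta = arccos(0.196875) = 78.65 degrees

78.65


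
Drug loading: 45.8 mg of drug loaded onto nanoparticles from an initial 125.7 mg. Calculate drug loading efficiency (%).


Drug loading efficiency = (drug loaded / drug initial) * 100
DLE = 45.8 / 125.7 * 100
DLE = 0.3644 * 100
DLE = 36.44%

36.44


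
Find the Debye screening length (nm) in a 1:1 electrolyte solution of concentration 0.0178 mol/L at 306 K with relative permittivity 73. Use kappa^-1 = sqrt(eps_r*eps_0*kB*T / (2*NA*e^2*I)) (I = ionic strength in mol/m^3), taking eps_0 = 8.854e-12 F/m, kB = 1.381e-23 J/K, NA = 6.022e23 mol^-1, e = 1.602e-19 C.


Ionic strength I = 0.0178 * 1^2 * 1000 = 17.8 mol/m^3
kappa^-1 = sqrt(73 * 8.854e-12 * 1.381e-23 * 306 / (2 * 6.022e23 * (1.602e-19)^2 * 17.8))
kappa^-1 = 2.228 nm

2.228


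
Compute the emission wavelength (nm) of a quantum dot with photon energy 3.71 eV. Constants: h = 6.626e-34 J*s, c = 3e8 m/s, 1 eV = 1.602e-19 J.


Convert energy: E = 3.71 eV = 3.71 * 1.602e-19 = 5.94342e-19 J
lambda = h*c / E = 6.626e-34 * 3e8 / 5.94342e-19
lambda = 3.34454e-07 m = 334.5 nm

334.5


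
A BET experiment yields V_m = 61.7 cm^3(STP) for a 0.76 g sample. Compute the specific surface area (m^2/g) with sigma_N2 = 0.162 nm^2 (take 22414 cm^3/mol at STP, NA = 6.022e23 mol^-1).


Number of moles in monolayer = V_m / 22414 = 61.7 / 22414 = 0.00275274
Number of molecules = moles * NA = 0.00275274 * 6.022e23
SA = molecules * sigma / mass
SA = (61.7 / 22414) * 6.022e23 * 0.162e-18 / 0.76
SA = 353.4 m^2/g

353.4


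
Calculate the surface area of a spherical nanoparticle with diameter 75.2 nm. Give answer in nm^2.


Radius r = 75.2/2 = 37.6 nm
Surface area SA = 4 * pi * r^2
SA = 4 * pi * (37.6)^2
SA = 17765.83 nm^2

17765.83


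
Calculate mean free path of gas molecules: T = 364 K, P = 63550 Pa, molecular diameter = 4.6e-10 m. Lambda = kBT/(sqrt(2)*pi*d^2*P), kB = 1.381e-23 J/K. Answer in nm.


Mean free path: lambda = kB*T / (sqrt(2) * pi * d^2 * P)
lambda = 1.381e-23 * 364 / (sqrt(2) * pi * (4.6e-10)^2 * 63550)
lambda = 8.41393e-08 m
lambda = 84.14 nm

84.14


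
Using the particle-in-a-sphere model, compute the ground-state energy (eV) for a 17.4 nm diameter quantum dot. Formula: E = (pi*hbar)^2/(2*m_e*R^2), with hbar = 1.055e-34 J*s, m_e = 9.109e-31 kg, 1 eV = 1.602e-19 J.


Radius R = 17.4/2 = 8.7 nm = 8.7e-09 m
E = (pi * 1.055e-34)^2 / (2 * 9.109e-31 * (8.7e-09)^2)
E(J) = 7.96646e-22
E = E(J) / 1.602e-19 = 0.005 eV

0.005


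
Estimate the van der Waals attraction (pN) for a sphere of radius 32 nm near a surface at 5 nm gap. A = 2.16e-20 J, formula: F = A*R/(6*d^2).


Convert to SI: R = 32 nm = 3.2e-08 m, d = 5 nm = 5e-09 m
F = A * R / (6 * d^2)
F = 2.16e-20 * 3.2e-08 / (6 * (5e-09)^2)
F = 4.608e-12 N = 4.608 pN

4.608


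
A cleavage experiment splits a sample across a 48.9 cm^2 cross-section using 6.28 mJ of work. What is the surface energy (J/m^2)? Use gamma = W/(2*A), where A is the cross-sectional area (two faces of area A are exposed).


Convert: A = 48.9 cm^2 = 0.00489 m^2, W = 6.28 mJ = 0.00628 J
Cleaving exposes two faces of area A, so total new surface = 2*A and gamma = W / (2*A)
gamma = 0.00628 / (2 * 0.00489)
gamma = 0.642 J/m^2

0.642


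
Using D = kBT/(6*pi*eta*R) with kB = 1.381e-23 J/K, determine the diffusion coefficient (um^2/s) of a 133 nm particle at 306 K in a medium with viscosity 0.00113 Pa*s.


Radius R = 133/2 = 66.5 nm = 6.65e-08 m
D = kB*T / (6*pi*eta*R)
D = 1.381e-23 * 306 / (6 * pi * 0.00113 * 6.65e-08)
D = 2.98342e-12 m^2/s = 2.983 um^2/s

2.983


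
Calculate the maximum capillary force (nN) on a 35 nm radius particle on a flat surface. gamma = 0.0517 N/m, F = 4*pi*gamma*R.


Convert radius: R = 35 nm = 3.5e-08 m
F = 4 * pi * gamma * R
F = 4 * pi * 0.0517 * 3.5e-08
F = 2.27388e-08 N = 22.7388 nN

22.7388


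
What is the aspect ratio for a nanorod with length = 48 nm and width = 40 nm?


Aspect ratio AR = length / diameter
AR = 48 / 40
AR = 1.2

1.2


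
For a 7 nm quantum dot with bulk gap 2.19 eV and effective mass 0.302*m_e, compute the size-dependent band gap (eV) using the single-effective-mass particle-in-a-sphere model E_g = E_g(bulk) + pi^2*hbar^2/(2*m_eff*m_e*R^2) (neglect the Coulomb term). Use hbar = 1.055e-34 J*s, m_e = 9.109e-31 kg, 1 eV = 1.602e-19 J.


Radius R = 7/2 nm = 3.5e-09 m
Confinement energy dE = pi^2 * hbar^2 / (2 * m_eff * m_e * R^2)
dE = pi^2 * (1.055e-34)^2 / (2 * 0.302 * 9.109e-31 * (3.5e-09)^2) J, divided by 1.602e-19 J/eV
dE = 0.1017 eV
Total band gap = E_g(bulk) + dE = 2.19 + 0.1017 = 2.2917 eV

2.2917


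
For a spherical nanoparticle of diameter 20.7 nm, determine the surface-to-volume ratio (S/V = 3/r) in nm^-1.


Radius r = 20.7/2 = 10.35 nm
S/V = 3 / r = 3 / 10.35
S/V = 0.2899 nm^-1

0.2899


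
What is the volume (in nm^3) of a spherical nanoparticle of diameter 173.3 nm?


Radius r = 173.3/2 = 86.65 nm
Volume V = (4/3) * pi * r^3
V = (4/3) * pi * (86.65)^3
V = 2725174.46 nm^3

2725174.46


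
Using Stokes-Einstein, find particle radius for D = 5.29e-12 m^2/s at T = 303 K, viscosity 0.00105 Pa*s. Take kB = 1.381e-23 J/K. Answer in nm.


Stokes-Einstein: R = kB*T / (6*pi*eta*D)
R = 1.381e-23 * 303 / (6 * pi * 0.00105 * 5.29e-12)
R = 3.9966e-08 m = 39.97 nm

39.97


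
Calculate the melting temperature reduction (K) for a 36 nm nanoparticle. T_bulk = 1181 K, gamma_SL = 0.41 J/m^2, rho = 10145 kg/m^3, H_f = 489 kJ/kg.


Radius R = 36/2 = 18 nm = 1.8e-08 m
Convert H_f = 489 kJ/kg = 489000 J/kg
dT = 2 * gamma_SL * T_bulk / (rho * H_f * R)
dT = 2 * 0.41 * 1181 / (10145 * 489000 * 1.8e-08)
dT = 10.8 K

10.8


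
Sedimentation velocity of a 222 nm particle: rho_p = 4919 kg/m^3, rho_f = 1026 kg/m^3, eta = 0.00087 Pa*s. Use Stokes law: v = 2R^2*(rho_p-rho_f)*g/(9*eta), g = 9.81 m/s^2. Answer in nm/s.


Radius R = 222/2 nm = 1.11e-07 m
Density difference = 4919 - 1026 = 3893 kg/m^3
v = 2 * R^2 * (rho_p - rho_f) * g / (9 * eta)
v = 2 * (1.11e-07)^2 * 3893 * 9.81 / (9 * 0.00087)
v = 1.2019e-07 m/s = 120.1898 nm/s

120.1898


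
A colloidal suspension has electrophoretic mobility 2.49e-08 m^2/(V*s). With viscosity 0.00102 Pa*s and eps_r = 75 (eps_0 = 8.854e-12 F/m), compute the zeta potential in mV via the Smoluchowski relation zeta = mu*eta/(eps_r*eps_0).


Smoluchowski equation: zeta = mu * eta / (eps_r * eps_0)
zeta = 2.49e-08 * 0.00102 / (75 * 8.854e-12)
zeta = 0.038247 V = 38.25 mV

38.25


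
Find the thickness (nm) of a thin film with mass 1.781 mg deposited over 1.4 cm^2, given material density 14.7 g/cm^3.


Convert: m = 1.781 mg = 1.7810e-06 kg, A = 1.4 cm^2 = 1.4000e-04 m^2, rho = 14.7 g/cm^3 = 14700 kg/m^3
t = m / (A * rho)
t = 1.7810e-06 / (1.4000e-04 * 14700)
t = 8.6540e-07 m = 865.4 nm

865.4


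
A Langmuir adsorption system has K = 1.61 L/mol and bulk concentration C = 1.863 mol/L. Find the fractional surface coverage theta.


Langmuir isotherm: theta = K*C / (1 + K*C)
K*C = 1.61 * 1.863 = 2.99943
theta = 2.99943 / (1 + 2.99943) = 2.99943 / 3.99943
theta = 0.75

0.75


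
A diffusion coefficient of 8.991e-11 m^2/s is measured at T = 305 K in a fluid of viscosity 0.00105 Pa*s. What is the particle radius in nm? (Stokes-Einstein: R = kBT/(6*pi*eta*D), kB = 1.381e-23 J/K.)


Stokes-Einstein: R = kB*T / (6*pi*eta*D)
R = 1.381e-23 * 305 / (6 * pi * 0.00105 * 8.991e-11)
R = 2.36698e-09 m = 2.37 nm

2.37


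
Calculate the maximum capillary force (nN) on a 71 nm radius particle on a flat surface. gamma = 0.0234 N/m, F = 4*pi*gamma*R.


Convert radius: R = 71 nm = 7.1e-08 m
F = 4 * pi * gamma * R
F = 4 * pi * 0.0234 * 7.1e-08
F = 2.08778e-08 N = 20.8778 nN

20.8778


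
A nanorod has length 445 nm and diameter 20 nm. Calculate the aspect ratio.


Aspect ratio AR = length / diameter
AR = 445 / 20
AR = 22.25

22.25


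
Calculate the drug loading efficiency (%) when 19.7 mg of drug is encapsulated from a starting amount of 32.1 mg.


Drug loading efficiency = (drug loaded / drug initial) * 100
DLE = 19.7 / 32.1 * 100
DLE = 0.6137 * 100
DLE = 61.37%

61.37


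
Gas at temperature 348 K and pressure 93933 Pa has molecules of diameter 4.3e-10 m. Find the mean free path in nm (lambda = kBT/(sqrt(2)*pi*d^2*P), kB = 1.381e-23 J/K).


Mean free path: lambda = kB*T / (sqrt(2) * pi * d^2 * P)
lambda = 1.381e-23 * 348 / (sqrt(2) * pi * (4.3e-10)^2 * 93933)
lambda = 6.22806e-08 m
lambda = 62.28 nm

62.28


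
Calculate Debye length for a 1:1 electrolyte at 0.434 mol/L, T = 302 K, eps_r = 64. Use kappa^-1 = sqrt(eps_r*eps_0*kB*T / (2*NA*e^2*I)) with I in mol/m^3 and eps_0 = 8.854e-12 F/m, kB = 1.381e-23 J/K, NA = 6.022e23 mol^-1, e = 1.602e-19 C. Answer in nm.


Ionic strength I = 0.434 * 1^2 * 1000 = 434 mol/m^3
kappa^-1 = sqrt(64 * 8.854e-12 * 1.381e-23 * 302 / (2 * 6.022e23 * (1.602e-19)^2 * 434))
kappa^-1 = 0.42 nm

0.42


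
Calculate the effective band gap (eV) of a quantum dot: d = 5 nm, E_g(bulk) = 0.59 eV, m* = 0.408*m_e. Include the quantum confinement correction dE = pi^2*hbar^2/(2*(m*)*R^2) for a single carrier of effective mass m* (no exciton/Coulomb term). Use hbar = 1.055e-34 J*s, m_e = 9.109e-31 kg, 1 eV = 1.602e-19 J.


Radius R = 5/2 nm = 2.5e-09 m
Confinement energy dE = pi^2 * hbar^2 / (2 * m_eff * m_e * R^2)
dE = pi^2 * (1.055e-34)^2 / (2 * 0.408 * 9.109e-31 * (2.5e-09)^2) J, divided by 1.602e-19 J/eV
dE = 0.1476 eV
Total band gap = E_g(bulk) + dE = 0.59 + 0.1476 = 0.7376 eV

0.7376


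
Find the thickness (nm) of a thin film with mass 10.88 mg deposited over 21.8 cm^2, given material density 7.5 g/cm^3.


Convert: m = 10.88 mg = 1.0880e-05 kg, A = 21.8 cm^2 = 2.1800e-03 m^2, rho = 7.5 g/cm^3 = 7500 kg/m^3
t = m / (A * rho)
t = 1.0880e-05 / (2.1800e-03 * 7500)
t = 6.6544e-07 m = 665.4 nm

665.4


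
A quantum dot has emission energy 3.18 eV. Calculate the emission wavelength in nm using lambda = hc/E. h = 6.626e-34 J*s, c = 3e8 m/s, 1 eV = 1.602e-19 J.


Convert energy: E = 3.18 eV = 3.18 * 1.602e-19 = 5.09436e-19 J
lambda = h*c / E = 6.626e-34 * 3e8 / 5.09436e-19
lambda = 3.90196e-07 m = 390.2 nm

390.2


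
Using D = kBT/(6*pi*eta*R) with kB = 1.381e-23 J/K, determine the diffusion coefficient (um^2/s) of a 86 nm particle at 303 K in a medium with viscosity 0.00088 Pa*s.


Radius R = 86/2 = 43 nm = 4.3e-08 m
D = kB*T / (6*pi*eta*R)
D = 1.381e-23 * 303 / (6 * pi * 0.00088 * 4.3e-08)
D = 5.86657e-12 m^2/s = 5.867 um^2/s

5.867


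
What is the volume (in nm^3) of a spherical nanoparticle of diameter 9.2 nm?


Radius r = 9.2/2 = 4.6 nm
Volume V = (4/3) * pi * r^3
V = (4/3) * pi * (4.6)^3
V = 407.72 nm^3

407.72


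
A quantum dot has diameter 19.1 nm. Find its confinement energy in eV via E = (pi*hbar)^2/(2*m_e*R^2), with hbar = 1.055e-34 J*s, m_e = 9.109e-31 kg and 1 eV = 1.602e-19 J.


Radius R = 19.1/2 = 9.55 nm = 9.55e-09 m
E = (pi * 1.055e-34)^2 / (2 * 9.109e-31 * (9.55e-09)^2)
E(J) = 6.61146e-22
E = E(J) / 1.602e-19 = 0.0041 eV

0.0041


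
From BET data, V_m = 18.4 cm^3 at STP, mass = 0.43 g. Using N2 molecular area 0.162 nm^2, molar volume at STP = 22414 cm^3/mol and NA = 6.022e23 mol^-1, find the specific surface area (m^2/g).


Number of moles in monolayer = V_m / 22414 = 18.4 / 22414 = 0.00082092
Number of molecules = moles * NA = 0.00082092 * 6.022e23
SA = molecules * sigma / mass
SA = (18.4 / 22414) * 6.022e23 * 0.162e-18 / 0.43
SA = 186.2 m^2/g

186.2


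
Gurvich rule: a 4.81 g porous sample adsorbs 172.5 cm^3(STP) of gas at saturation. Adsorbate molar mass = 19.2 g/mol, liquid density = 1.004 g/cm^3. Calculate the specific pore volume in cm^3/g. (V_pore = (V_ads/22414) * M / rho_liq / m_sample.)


Moles adsorbed n = V_ads / 22414 = 172.5 / 22414 = 7.696083e-03 mol
Liquid volume V_liq = n * M / rho_liq = 7.696083e-03 * 19.2 / 1.004 = 0.14718 cm^3
Specific pore volume V_pore = V_liq / m_sample = 0.14718 / 4.81
V_pore = 0.0306 cm^3/g

0.0306


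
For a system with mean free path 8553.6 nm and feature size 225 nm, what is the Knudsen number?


Knudsen number Kn = lambda / L
Kn = 8553.6 / 225
Kn = 38.016

38.016


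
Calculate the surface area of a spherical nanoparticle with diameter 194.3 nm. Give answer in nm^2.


Radius r = 194.3/2 = 97.15 nm
Surface area SA = 4 * pi * r^2
SA = 4 * pi * (97.15)^2
SA = 118602.95 nm^2

118602.95


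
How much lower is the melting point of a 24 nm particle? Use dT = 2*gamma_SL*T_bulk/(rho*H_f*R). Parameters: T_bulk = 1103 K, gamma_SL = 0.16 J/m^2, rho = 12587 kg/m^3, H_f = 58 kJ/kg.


Radius R = 24/2 = 12 nm = 1.2e-08 m
Convert H_f = 58 kJ/kg = 58000 J/kg
dT = 2 * gamma_SL * T_bulk / (rho * H_f * R)
dT = 2 * 0.16 * 1103 / (12587 * 58000 * 1.2e-08)
dT = 40.3 K

40.3


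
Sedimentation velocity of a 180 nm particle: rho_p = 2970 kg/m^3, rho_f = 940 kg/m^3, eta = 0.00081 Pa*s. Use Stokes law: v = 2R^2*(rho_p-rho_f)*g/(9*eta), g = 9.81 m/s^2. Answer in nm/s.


Radius R = 180/2 nm = 9e-08 m
Density difference = 2970 - 940 = 2030 kg/m^3
v = 2 * R^2 * (rho_p - rho_f) * g / (9 * eta)
v = 2 * (9e-08)^2 * 2030 * 9.81 / (9 * 0.00081)
v = 4.4254e-08 m/s = 44.254 nm/s

44.254


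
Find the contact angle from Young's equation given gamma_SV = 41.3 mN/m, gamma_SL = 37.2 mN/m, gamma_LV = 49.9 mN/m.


cos(theta) = (gamma_SV - gamma_SL) / gamma_LV
cos(theta) = (41.3 - 37.2) / 49.9
cos(theta) = 0.082164
theta = arccos(0.082164) = 85.29 degrees

85.29


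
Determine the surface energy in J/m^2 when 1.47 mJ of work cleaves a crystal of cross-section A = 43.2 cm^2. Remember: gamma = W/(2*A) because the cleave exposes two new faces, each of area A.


Convert: A = 43.2 cm^2 = 0.00432 m^2, W = 1.47 mJ = 0.00147 J
Cleaving exposes two faces of area A, so total new surface = 2*A and gamma = W / (2*A)
gamma = 0.00147 / (2 * 0.00432)
gamma = 0.17 J/m^2

0.17


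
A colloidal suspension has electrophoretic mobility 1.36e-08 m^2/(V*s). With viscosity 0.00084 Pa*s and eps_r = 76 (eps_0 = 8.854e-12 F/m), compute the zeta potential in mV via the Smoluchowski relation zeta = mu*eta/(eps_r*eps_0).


Smoluchowski equation: zeta = mu * eta / (eps_r * eps_0)
zeta = 1.36e-08 * 0.00084 / (76 * 8.854e-12)
zeta = 0.016977 V = 16.98 mV

16.98


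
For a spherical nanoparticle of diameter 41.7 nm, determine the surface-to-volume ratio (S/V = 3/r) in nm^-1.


Radius r = 41.7/2 = 20.85 nm
S/V = 3 / r = 3 / 20.85
S/V = 0.1439 nm^-1

0.1439


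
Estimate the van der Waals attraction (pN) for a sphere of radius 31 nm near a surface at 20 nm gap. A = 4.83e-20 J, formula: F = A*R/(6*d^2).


Convert to SI: R = 31 nm = 3.1e-08 m, d = 20 nm = 2e-08 m
F = A * R / (6 * d^2)
F = 4.83e-20 * 3.1e-08 / (6 * (2e-08)^2)
F = 6.23875e-13 N = 0.624 pN

0.624


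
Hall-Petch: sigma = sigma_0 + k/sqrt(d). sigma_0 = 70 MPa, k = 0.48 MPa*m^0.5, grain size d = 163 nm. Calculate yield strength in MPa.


d = 163 nm = 1.63e-07 m
sqrt(d) = 0.0004037326
Hall-Petch contribution = k / sqrt(d) = 0.48 / 0.0004037326 = 1188.9 MPa
sigma = sigma_0 + k/sqrt(d) = 70 + 1188.9 = 1258.9 MPa

1258.9


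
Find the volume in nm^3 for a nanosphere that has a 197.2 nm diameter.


Radius r = 197.2/2 = 98.6 nm
Volume V = (4/3) * pi * r^3
V = (4/3) * pi * (98.6)^3
V = 4015312.53 nm^3

4015312.53


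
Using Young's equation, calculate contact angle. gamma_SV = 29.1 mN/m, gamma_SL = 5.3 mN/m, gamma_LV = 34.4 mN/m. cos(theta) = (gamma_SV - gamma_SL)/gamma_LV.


cos(theta) = (gamma_SV - gamma_SL) / gamma_LV
cos(theta) = (29.1 - 5.3) / 34.4
cos(theta) = 0.69186
theta = arccos(0.69186) = 46.22 degrees

46.22


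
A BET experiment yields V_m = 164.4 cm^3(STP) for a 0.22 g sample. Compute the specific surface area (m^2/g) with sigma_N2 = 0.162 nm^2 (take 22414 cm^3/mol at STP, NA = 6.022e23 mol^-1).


Number of moles in monolayer = V_m / 22414 = 164.4 / 22414 = 0.0073347
Number of molecules = moles * NA = 0.0073347 * 6.022e23
SA = molecules * sigma / mass
SA = (164.4 / 22414) * 6.022e23 * 0.162e-18 / 0.22
SA = 3252.5 m^2/g

3252.5


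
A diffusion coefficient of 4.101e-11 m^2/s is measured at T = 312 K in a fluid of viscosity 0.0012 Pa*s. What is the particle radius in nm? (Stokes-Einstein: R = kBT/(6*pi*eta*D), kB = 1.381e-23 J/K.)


Stokes-Einstein: R = kB*T / (6*pi*eta*D)
R = 1.381e-23 * 312 / (6 * pi * 0.0012 * 4.101e-11)
R = 4.6449e-09 m = 4.64 nm

4.64


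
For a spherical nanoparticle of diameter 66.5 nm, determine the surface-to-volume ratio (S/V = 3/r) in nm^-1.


Radius r = 66.5/2 = 33.25 nm
S/V = 3 / r = 3 / 33.25
S/V = 0.0902 nm^-1

0.0902


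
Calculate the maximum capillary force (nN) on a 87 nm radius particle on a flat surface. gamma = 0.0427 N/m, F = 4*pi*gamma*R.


Convert radius: R = 87 nm = 8.7e-08 m
F = 4 * pi * gamma * R
F = 4 * pi * 0.0427 * 8.7e-08
F = 4.66828e-08 N = 46.6828 nN

46.6828
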